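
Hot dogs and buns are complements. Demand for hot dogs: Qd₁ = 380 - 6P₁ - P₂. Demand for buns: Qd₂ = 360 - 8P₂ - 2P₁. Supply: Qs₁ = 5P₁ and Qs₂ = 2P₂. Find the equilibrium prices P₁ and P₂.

Market 1: 380 - 6P₁ - P₂ = 5P₁ → 11P₁ + P₂ = 380.
Market 2: 10P₂ + 2P₁ = 360.
Eliminating P₂: 10×(1) − 1×(2) gives 108P₁ = 3440, so P₁ = 860/27.
Back-substitute into (2): P₂ = (360 − 2×860/27) / 10 = 800/27.

P₁ = 860/27, P₂ = 800/27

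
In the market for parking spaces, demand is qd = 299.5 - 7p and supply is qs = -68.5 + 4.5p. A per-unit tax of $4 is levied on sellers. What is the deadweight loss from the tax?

Pre-tax equilibrium: p* = 32, q* = 75.5.
Tax on sellers shifts supply to qs = -68.5 + 4.5(p − 4) = -86.5 + 4.5p.
299.5 - 7p = -86.5 + 4.5p gives buyer price pb = 772/23; sellers receive ps = 772/23 − 4 = 680/23.
New quantity: q = 299.5 − 7(772/23) = 2969/46.
DWL = ½ × 4 × (75.5 − 2969/46) = 504/23.

Deadweight loss = 504/23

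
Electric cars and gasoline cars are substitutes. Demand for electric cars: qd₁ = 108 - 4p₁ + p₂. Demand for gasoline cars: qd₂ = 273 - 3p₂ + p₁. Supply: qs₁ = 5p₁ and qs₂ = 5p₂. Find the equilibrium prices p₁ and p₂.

p₁ = 1137/71, p₂ = 2565/71

Market 1: 108 - 4p₁ + p₂ = 5p₁ → 9p₁ - p₂ = 108.
Market 2: 8p₂ - p₁ = 273.
Eliminating p₂: 8×(1) + 1×(2) gives 71p₁ = 1137, so p₁ = 1137/71.
Back-substitute into (2): p₂ = (273 + 1×1137/71) / 8 = 2565/71.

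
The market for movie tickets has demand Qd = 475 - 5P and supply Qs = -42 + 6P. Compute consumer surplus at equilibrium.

Consumer surplus = 5760

Equilibrium: 475 - 5P = -42 + 6P gives P* = 47, Q* = 240.
Demand choke price (Qd = 0): P = 95.
CS = ½(95 − 47)(240) = 5760.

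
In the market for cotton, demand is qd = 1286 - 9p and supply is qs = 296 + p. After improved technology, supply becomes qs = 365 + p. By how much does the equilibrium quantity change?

Δq = 62.1

Original equilibrium: p* = 99, q* = 395.
New equilibrium: 1286 - 9p = 365 + p, so 921 = 10p and p' = 92.1; q' = 1286 − 9(92.1) = 457.1.
Change in quantity: 457.1 − 395 = 62.1.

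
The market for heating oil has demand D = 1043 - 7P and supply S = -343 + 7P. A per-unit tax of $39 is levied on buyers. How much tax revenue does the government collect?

Tax revenue = 8326.5

Pre-tax equilibrium: P* = 99, Q* = 350.
Tax on buyers shifts demand to D = 1043 − 7(P + 39) = 770 - 7P.
770 - 7P = -343 + 7P gives seller price Ps = 79.5; buyers pay Pb = 79.5 + 39 = 118.5.
New quantity: Q = 1043 − 7(118.5) = 213.5.
Revenue = 39 × 213.5 = 8326.5.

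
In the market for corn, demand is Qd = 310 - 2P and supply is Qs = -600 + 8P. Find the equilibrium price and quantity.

Set Qd = Qs: 310 - 2P = -600 + 8P.
910 = 10P, so P* = 91.
Q* = 310 − 2(91) = 128.

P* = 91, Q* = 128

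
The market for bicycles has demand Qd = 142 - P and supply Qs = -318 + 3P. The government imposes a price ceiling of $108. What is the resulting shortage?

Equilibrium price would be P* = 115, so the ceiling at 108 binds.
At P = 108: Qd = 142 − 1(108) = 34, Qs = -318 + 3(108) = 6.
Shortage = 34 − 6 = 28.

Shortage = 28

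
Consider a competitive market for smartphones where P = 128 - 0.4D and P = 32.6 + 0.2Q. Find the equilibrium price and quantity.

Set the two price expressions equal: 128 - 0.4Q = 32.6 + 0.2Q.
95.4 = 0.6Q, so Q* = 159.
P* = 128 − (0.4)(159) = 64.4.

P* = 64.4, Q* = 159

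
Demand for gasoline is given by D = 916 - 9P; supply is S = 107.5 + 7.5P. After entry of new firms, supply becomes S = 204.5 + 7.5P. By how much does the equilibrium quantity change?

ΔQ = 582/11

Original equilibrium: P* = 49, Q* = 475.
New equilibrium: 916 - 9P = 204.5 + 7.5P, so 711.5 = 16.5P and P' = 1423/33; Q' = 916 − 9(1423/33) = 5807/11.
Change in quantity: 5807/11 − 475 = 582/11.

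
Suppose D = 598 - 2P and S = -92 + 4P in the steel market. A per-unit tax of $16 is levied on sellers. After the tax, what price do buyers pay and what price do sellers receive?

Buyers pay 377/3, sellers receive 329/3

Pre-tax equilibrium: P* = 115, Q* = 368.
Tax on sellers shifts supply to S = -92 + 4(P − 16) = -156 + 4P.
598 - 2P = -156 + 4P gives buyer price Pb = 377/3; sellers receive Ps = 377/3 − 16 = 329/3.
New quantity: Q = 598 − 2(377/3) = 1040/3.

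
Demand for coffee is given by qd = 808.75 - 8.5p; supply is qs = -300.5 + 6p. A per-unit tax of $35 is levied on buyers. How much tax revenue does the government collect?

Pre-tax equilibrium: p* = 76.5, q* = 158.5.
Tax on buyers shifts demand to qd = 808.75 − 8.5(p + 35) = 511.25 - 8.5p.
511.25 - 8.5p = -300.5 + 6p gives seller price ps = 3247/58; buyers pay pb = 3247/58 + 35 = 5277/58.
New quantity: q = 808.75 − 8.5(5277/58) = 2053/58.
Revenue = 35 × 2053/58 = 71855/58.

Tax revenue = 71855/58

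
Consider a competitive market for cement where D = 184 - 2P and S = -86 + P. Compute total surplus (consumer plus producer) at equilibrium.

Equilibrium: 184 - 2P = -86 + P gives P* = 90, Q* = 4.
Demand choke price: P = 92; supply starts at P = 86.
CS = ½(92 − 90)(4) = 4; PS = ½(90 − 86)(4) = 8.

Total surplus = 12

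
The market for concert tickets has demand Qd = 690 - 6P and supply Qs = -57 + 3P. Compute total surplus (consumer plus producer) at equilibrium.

Total surplus = 9216

Equilibrium: 690 - 6P = -57 + 3P gives P* = 83, Q* = 192.
Demand choke price: P = 115; supply starts at P = 19.
CS = ½(115 − 83)(192) = 3072; PS = ½(83 − 19)(192) = 6144.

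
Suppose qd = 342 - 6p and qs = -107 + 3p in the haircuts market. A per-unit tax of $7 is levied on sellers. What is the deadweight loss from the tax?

Deadweight loss = 49

Pre-tax equilibrium: p* = 449/9, q* = 128/3.
Tax on sellers shifts supply to qs = -107 + 3(p − 7) = -128 + 3p.
342 - 6p = -128 + 3p gives buyer price pb = 470/9; sellers receive ps = 470/9 − 7 = 407/9.
New quantity: q = 342 − 6(470/9) = 86/3.
DWL = ½ × 7 × (128/3 − 86/3) = 49.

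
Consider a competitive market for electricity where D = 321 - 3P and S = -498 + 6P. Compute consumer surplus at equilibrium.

Equilibrium: 321 - 3P = -498 + 6P gives P* = 91, Q* = 48.
Demand choke price (D = 0): P = 107.
CS = ½(107 − 91)(48) = 384.

Consumer surplus = 384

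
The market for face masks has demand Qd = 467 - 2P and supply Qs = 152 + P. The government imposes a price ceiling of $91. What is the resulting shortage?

Shortage = 42

Equilibrium price would be P* = 105, so the ceiling at 91 binds.
At P = 91: Qd = 467 − 2(91) = 285, Qs = 152 + 1(91) = 243.
Shortage = 285 − 243 = 42.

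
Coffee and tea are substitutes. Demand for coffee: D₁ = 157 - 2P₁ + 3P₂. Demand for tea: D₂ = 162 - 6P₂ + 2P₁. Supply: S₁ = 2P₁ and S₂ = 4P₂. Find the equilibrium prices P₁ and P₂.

P₁ = 1028/17, P₂ = 481/17

Market 1: 157 - 2P₁ + 3P₂ = 2P₁ → 4P₁ - 3P₂ = 157.
Market 2: 10P₂ - 2P₁ = 162.
Eliminating P₂: 10×(1) + 3×(2) gives 34P₁ = 2056, so P₁ = 1028/17.
Back-substitute into (2): P₂ = (162 + 2×1028/17) / 10 = 481/17.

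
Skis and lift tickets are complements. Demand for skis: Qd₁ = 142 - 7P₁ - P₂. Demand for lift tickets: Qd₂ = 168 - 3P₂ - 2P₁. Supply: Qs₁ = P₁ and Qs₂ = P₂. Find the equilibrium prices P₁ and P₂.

P₁ = 40/3, P₂ = 106/3

Market 1: 142 - 7P₁ - P₂ = P₁ → 8P₁ + P₂ = 142.
Market 2: 4P₂ + 2P₁ = 168.
Eliminating P₂: 4×(1) − 1×(2) gives 30P₁ = 400, so P₁ = 40/3.
Back-substitute into (2): P₂ = (168 − 2×40/3) / 4 = 106/3.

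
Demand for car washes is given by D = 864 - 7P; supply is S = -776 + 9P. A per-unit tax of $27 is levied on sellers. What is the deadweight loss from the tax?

Pre-tax equilibrium: P* = 102.5, Q* = 146.5.
Tax on sellers shifts supply to S = -776 + 9(P − 27) = -1019 + 9P.
864 - 7P = -1019 + 9P gives buyer price Pb = 117.6875; sellers receive Ps = 117.6875 − 27 = 90.6875.
New quantity: Q = 864 − 7(117.6875) = 40.1875.
DWL = ½ × 27 × (146.5 − 40.1875) = 1435.21875.

Deadweight loss = 1435.21875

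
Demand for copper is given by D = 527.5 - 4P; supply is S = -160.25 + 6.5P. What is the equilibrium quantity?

Set D = S: 527.5 - 4P = -160.25 + 6.5P.
687.75 = 10.5P, so P* = 65.5.
Q* = 527.5 − 4(65.5) = 265.5.

Q* = 265.5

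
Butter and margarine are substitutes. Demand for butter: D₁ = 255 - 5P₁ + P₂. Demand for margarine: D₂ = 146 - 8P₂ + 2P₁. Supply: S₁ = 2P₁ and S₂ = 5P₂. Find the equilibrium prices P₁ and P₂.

P₁ = 3461/89, P₂ = 1532/89

Market 1: 255 - 5P₁ + P₂ = 2P₁ → 7P₁ - P₂ = 255.
Market 2: 13P₂ - 2P₁ = 146.
Eliminating P₂: 13×(1) + 1×(2) gives 89P₁ = 3461, so P₁ = 3461/89.
Back-substitute into (2): P₂ = (146 + 2×3461/89) / 13 = 1532/89.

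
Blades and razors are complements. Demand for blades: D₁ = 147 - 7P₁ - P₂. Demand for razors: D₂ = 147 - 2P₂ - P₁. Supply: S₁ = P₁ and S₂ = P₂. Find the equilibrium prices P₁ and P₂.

Market 1: 147 - 7P₁ - P₂ = P₁ → 8P₁ + P₂ = 147.
Market 2: 3P₂ + P₁ = 147.
Eliminating P₂: 3×(1) − 1×(2) gives 23P₁ = 294, so P₁ = 294/23.
Back-substitute into (2): P₂ = (147 − 1×294/23) / 3 = 1029/23.

P₁ = 294/23, P₂ = 1029/23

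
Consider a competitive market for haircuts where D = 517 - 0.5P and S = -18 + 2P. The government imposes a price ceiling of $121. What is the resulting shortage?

Shortage = 232.5

Equilibrium price would be P* = 214, so the ceiling at 121 binds.
At P = 121: D = 517 − 0.5(121) = 456.5, S = -18 + 2(121) = 224.
Shortage = 456.5 − 224 = 232.5.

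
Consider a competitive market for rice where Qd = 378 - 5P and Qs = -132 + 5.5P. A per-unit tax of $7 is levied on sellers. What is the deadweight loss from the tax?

Deadweight loss = 385/6

Pre-tax equilibrium: P* = 340/7, Q* = 946/7.
Tax on sellers shifts supply to Qs = -132 + 5.5(P − 7) = -170.5 + 5.5P.
378 - 5P = -170.5 + 5.5P gives buyer price Pb = 1097/21; sellers receive Ps = 1097/21 − 7 = 950/21.
New quantity: Q = 378 − 5(1097/21) = 2453/21.
DWL = ½ × 7 × (946/7 − 2453/21) = 385/6.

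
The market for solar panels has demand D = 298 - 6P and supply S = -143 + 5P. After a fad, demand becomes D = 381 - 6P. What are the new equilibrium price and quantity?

Original equilibrium: P* = 441/11, Q* = 632/11.
New equilibrium: 381 - 6P = -143 + 5P, so 524 = 11P and P' = 524/11; Q' = 381 − 6(524/11) = 1047/11.

P' = 524/11, Q' = 1047/11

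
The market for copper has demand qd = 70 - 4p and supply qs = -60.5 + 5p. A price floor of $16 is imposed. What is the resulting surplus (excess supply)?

Surplus = 13.5

Equilibrium price would be p* = 14.5, so the floor at 16 binds.
At p = 16: qd = 6, qs = 19.5.
Surplus = 19.5 − 6 = 13.5.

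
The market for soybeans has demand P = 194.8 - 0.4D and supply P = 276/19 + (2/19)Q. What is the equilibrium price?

P* = 625/12

Set the two price expressions equal: 194.8 - 0.4Q = 276/19 + (2/19)Q.
17126/95 = (48/95)Q, so Q* = 8563/24.
P* = 194.8 − (0.4)(8563/24) = 625/12.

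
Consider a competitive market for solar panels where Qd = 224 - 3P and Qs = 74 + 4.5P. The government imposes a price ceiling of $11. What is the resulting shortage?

Shortage = 67.5

Equilibrium price would be P* = 20, so the ceiling at 11 binds.
At P = 11: Qd = 224 − 3(11) = 191, Qs = 74 + 4.5(11) = 123.5.
Shortage = 191 − 123.5 = 67.5.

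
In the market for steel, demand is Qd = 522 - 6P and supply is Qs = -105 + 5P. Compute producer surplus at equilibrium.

Equilibrium: 522 - 6P = -105 + 5P gives P* = 57, Q* = 180.
Supply starts at P = 21 (where Qs = 0).
PS = ½(57 − 21)(180) = 3240.

Producer surplus = 3240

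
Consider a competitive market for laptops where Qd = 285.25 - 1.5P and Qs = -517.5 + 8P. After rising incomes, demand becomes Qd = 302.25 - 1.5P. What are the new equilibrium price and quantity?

P' = 3279/38, Q' = 6567/38

Original equilibrium: P* = 84.5, Q* = 158.5.
New equilibrium: 302.25 - 1.5P = -517.5 + 8P, so 819.75 = 9.5P and P' = 3279/38; Q' = 302.25 − 1.5(3279/38) = 6567/38.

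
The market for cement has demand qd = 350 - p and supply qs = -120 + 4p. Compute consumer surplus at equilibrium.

Consumer surplus = 32768

Equilibrium: 350 - p = -120 + 4p gives p* = 94, q* = 256.
Demand choke price (qd = 0): p = 350.
CS = ½(350 − 94)(256) = 32768.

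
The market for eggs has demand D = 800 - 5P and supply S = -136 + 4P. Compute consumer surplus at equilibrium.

Consumer surplus = 7840

Equilibrium: 800 - 5P = -136 + 4P gives P* = 104, Q* = 280.
Demand choke price (D = 0): P = 160.
CS = ½(160 − 104)(280) = 7840.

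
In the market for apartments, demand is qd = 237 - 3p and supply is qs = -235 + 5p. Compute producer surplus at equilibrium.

Producer surplus = 360

Equilibrium: 237 - 3p = -235 + 5p gives p* = 59, q* = 60.
Supply starts at p = 47 (where qs = 0).
PS = ½(59 − 47)(60) = 360.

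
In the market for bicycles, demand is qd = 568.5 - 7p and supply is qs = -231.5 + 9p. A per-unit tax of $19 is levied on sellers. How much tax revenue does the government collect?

Pre-tax equilibrium: p* = 50, q* = 218.5.
Tax on sellers shifts supply to qs = -231.5 + 9(p − 19) = -402.5 + 9p.
568.5 - 7p = -402.5 + 9p gives buyer price pb = 60.6875; sellers receive ps = 60.6875 − 19 = 41.6875.
New quantity: q = 568.5 − 7(60.6875) = 143.6875.
Revenue = 19 × 143.6875 = 2730.0625.

Tax revenue = 2730.0625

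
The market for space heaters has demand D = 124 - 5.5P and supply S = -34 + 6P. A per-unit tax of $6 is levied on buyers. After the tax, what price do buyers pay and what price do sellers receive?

Buyers pay 388/23, sellers receive 250/23

Pre-tax equilibrium: P* = 316/23, Q* = 1114/23.
Tax on buyers shifts demand to D = 124 − 5.5(P + 6) = 91 - 5.5P.
91 - 5.5P = -34 + 6P gives seller price Ps = 250/23; buyers pay Pb = 250/23 + 6 = 388/23.
New quantity: Q = 124 − 5.5(388/23) = 718/23.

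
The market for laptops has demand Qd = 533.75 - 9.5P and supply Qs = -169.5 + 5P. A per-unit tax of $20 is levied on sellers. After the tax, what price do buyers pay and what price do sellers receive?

Pre-tax equilibrium: P* = 48.5, Q* = 73.
Tax on sellers shifts supply to Qs = -169.5 + 5(P − 20) = -269.5 + 5P.
533.75 - 9.5P = -269.5 + 5P gives buyer price Pb = 3213/58; sellers receive Ps = 3213/58 − 20 = 2053/58.
New quantity: Q = 533.75 − 9.5(3213/58) = 217/29.

Buyers pay 3213/58, sellers receive 2053/58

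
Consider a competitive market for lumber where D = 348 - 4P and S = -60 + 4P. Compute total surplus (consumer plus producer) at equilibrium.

Total surplus = 5184

Equilibrium: 348 - 4P = -60 + 4P gives P* = 51, Q* = 144.
Demand choke price: P = 87; supply starts at P = 15.
CS = ½(87 − 51)(144) = 2592; PS = ½(51 − 15)(144) = 2592.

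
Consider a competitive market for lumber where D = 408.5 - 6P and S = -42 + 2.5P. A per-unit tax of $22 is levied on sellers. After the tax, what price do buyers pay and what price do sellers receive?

Pre-tax equilibrium: P* = 53, Q* = 90.5.
Tax on sellers shifts supply to S = -42 + 2.5(P − 22) = -97 + 2.5P.
408.5 - 6P = -97 + 2.5P gives buyer price Pb = 1011/17; sellers receive Ps = 1011/17 − 22 = 637/17.
New quantity: Q = 408.5 − 6(1011/17) = 1757/34.

Buyers pay 1011/17, sellers receive 637/17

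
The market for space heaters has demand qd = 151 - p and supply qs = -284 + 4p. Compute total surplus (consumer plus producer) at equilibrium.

Equilibrium: 151 - p = -284 + 4p gives p* = 87, q* = 64.
Demand choke price: p = 151; supply starts at p = 71.
CS = ½(151 − 87)(64) = 2048; PS = ½(87 − 71)(64) = 512.

Total surplus = 2560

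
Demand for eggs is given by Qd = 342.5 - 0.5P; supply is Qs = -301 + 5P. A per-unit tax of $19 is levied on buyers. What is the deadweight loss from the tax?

Pre-tax equilibrium: P* = 117, Q* = 284.
Tax on buyers shifts demand to Qd = 342.5 − 0.5(P + 19) = 333 - 0.5P.
333 - 0.5P = -301 + 5P gives seller price Ps = 1268/11; buyers pay Pb = 1268/11 + 19 = 1477/11.
New quantity: Q = 342.5 − 0.5(1477/11) = 3029/11.
DWL = ½ × 19 × (284 − 3029/11) = 1805/22.

Deadweight loss = 1805/22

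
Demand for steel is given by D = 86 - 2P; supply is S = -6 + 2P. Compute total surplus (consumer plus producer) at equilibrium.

Equilibrium: 86 - 2P = -6 + 2P gives P* = 23, Q* = 40.
Demand choke price: P = 43; supply starts at P = 3.
CS = ½(43 − 23)(40) = 400; PS = ½(23 − 3)(40) = 400.

Total surplus = 800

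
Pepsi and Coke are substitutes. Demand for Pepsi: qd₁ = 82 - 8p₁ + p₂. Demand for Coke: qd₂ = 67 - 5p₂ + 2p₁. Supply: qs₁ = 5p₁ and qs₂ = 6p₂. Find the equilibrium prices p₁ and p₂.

p₁ = 323/47, p₂ = 345/47

Market 1: 82 - 8p₁ + p₂ = 5p₁ → 13p₁ - p₂ = 82.
Market 2: 11p₂ - 2p₁ = 67.
Eliminating p₂: 11×(1) + 1×(2) gives 141p₁ = 969, so p₁ = 323/47.
Back-substitute into (2): p₂ = (67 + 2×323/47) / 11 = 345/47.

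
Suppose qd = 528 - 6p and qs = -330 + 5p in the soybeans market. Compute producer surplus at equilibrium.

Equilibrium: 528 - 6p = -330 + 5p gives p* = 78, q* = 60.
Supply starts at p = 66 (where qs = 0).
PS = ½(78 − 66)(60) = 360.

Producer surplus = 360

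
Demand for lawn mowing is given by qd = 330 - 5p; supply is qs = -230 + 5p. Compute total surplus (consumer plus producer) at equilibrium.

Total surplus = 500

Equilibrium: 330 - 5p = -230 + 5p gives p* = 56, q* = 50.
Demand choke price: p = 66; supply starts at p = 46.
CS = ½(66 − 56)(50) = 250; PS = ½(56 − 46)(50) = 250.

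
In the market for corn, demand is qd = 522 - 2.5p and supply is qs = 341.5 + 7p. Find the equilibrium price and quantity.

Set qd = qs: 522 - 2.5p = 341.5 + 7p.
180.5 = 9.5p, so p* = 19.
q* = 522 − 2.5(19) = 474.5.

p* = 19, q* = 474.5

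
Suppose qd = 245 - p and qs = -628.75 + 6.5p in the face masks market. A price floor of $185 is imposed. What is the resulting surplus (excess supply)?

Surplus = 513.75

Equilibrium price would be p* = 116.5, so the floor at 185 binds.
At p = 185: qd = 60, qs = 573.75.
Surplus = 573.75 − 60 = 513.75.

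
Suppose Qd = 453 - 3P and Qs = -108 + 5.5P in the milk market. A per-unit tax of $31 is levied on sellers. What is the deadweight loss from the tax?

Deadweight loss = 31713/34

Pre-tax equilibrium: P* = 66, Q* = 255.
Tax on sellers shifts supply to Qs = -108 + 5.5(P − 31) = -278.5 + 5.5P.
453 - 3P = -278.5 + 5.5P gives buyer price Pb = 1463/17; sellers receive Ps = 1463/17 − 31 = 936/17.
New quantity: Q = 453 − 3(1463/17) = 3312/17.
DWL = ½ × 31 × (255 − 3312/17) = 31713/34.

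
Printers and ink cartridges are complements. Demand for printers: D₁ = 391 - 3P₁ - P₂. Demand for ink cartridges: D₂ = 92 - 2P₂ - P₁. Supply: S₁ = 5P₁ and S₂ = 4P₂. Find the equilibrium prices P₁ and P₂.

Market 1: 391 - 3P₁ - P₂ = 5P₁ → 8P₁ + P₂ = 391.
Market 2: 6P₂ + P₁ = 92.
Eliminating P₂: 6×(1) − 1×(2) gives 47P₁ = 2254, so P₁ = 2254/47.
Back-substitute into (2): P₂ = (92 − 1×2254/47) / 6 = 345/47.

P₁ = 2254/47, P₂ = 345/47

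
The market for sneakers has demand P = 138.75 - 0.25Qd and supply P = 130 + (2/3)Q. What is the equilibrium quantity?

Set the two price expressions equal: 138.75 - 0.25Q = 130 + (2/3)Q.
8.75 = (11/12)Q, so Q* = 105/11.
P* = 138.75 − (0.25)(105/11) = 1500/11.

Q* = 105/11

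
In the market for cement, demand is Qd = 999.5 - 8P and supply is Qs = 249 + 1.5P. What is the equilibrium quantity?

Q* = 367.5

Set Qd = Qs: 999.5 - 8P = 249 + 1.5P.
750.5 = 9.5P, so P* = 79.
Q* = 999.5 − 8(79) = 367.5.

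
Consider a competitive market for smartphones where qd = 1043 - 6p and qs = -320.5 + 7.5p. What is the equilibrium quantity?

q* = 437

Set qd = qs: 1043 - 6p = -320.5 + 7.5p.
1363.5 = 13.5p, so p* = 101.
q* = 1043 − 6(101) = 437.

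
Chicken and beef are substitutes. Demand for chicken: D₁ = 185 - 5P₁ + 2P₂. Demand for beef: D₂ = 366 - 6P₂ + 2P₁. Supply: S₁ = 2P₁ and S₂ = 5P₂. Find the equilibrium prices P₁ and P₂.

Market 1: 185 - 5P₁ + 2P₂ = 2P₁ → 7P₁ - 2P₂ = 185.
Market 2: 11P₂ - 2P₁ = 366.
Eliminating P₂: 11×(1) + 2×(2) gives 73P₁ = 2767, so P₁ = 2767/73.
Back-substitute into (2): P₂ = (366 + 2×2767/73) / 11 = 2932/73.

P₁ = 2767/73, P₂ = 2932/73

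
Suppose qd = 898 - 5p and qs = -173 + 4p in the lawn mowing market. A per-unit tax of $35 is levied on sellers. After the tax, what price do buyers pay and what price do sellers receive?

Buyers pay 1211/9, sellers receive 896/9

Pre-tax equilibrium: p* = 119, q* = 303.
Tax on sellers shifts supply to qs = -173 + 4(p − 35) = -313 + 4p.
898 - 5p = -313 + 4p gives buyer price pb = 1211/9; sellers receive ps = 1211/9 − 35 = 896/9.
New quantity: q = 898 − 5(1211/9) = 2027/9.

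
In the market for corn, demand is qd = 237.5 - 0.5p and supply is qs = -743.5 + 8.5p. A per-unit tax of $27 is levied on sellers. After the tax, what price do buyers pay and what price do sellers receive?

Pre-tax equilibrium: p* = 109, q* = 183.
Tax on sellers shifts supply to qs = -743.5 + 8.5(p − 27) = -973 + 8.5p.
237.5 - 0.5p = -973 + 8.5p gives buyer price pb = 134.5; sellers receive ps = 134.5 − 27 = 107.5.
New quantity: q = 237.5 − 0.5(134.5) = 170.25.

Buyers pay $134.5, sellers receive $107.5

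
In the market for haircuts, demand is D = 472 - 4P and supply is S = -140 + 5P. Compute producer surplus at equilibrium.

Producer surplus = 4000

Equilibrium: 472 - 4P = -140 + 5P gives P* = 68, Q* = 200.
Supply starts at P = 28 (where S = 0).
PS = ½(68 − 28)(200) = 4000.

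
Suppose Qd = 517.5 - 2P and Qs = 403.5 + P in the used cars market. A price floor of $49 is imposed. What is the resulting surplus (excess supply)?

Surplus = 33

Equilibrium price would be P* = 38, so the floor at 49 binds.
At P = 49: Qd = 419.5, Qs = 452.5.
Surplus = 452.5 − 419.5 = 33.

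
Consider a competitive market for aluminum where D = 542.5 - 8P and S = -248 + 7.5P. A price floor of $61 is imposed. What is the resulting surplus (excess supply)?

Equilibrium price would be P* = 51, so the floor at 61 binds.
At P = 61: D = 54.5, S = 209.5.
Surplus = 209.5 − 54.5 = 155.

Surplus = 155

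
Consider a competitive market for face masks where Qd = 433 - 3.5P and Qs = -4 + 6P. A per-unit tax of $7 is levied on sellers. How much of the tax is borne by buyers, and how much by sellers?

Pre-tax equilibrium: P* = 46, Q* = 272.
Tax on sellers shifts supply to Qs = -4 + 6(P − 7) = -46 + 6P.
433 - 3.5P = -46 + 6P gives buyer price Pb = 958/19; sellers receive Ps = 958/19 − 7 = 825/19.
New quantity: Q = 433 − 3.5(958/19) = 4874/19.
Buyer burden = 958/19 − 46 = 84/19; seller burden = 46 − 825/19 = 49/19.

Buyers bear 84/19, sellers bear 49/19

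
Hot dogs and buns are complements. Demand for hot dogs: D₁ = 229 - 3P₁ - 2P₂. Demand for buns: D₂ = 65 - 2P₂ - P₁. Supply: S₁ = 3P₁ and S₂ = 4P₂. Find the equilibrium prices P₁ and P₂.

P₁ = 622/17, P₂ = 161/34

Market 1: 229 - 3P₁ - 2P₂ = 3P₁ → 6P₁ + 2P₂ = 229.
Market 2: 6P₂ + P₁ = 65.
Eliminating P₂: 6×(1) − 2×(2) gives 34P₁ = 1244, so P₁ = 622/17.
Back-substitute into (2): P₂ = (65 − 1×622/17) / 6 = 161/34.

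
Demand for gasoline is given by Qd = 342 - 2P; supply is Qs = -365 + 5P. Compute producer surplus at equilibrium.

Producer surplus = 1960

Equilibrium: 342 - 2P = -365 + 5P gives P* = 101, Q* = 140.
Supply starts at P = 73 (where Qs = 0).
PS = ½(101 − 73)(140) = 1960.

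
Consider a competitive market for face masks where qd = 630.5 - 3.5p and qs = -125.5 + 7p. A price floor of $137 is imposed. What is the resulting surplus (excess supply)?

Surplus = 682.5

Equilibrium price would be p* = 72, so the floor at 137 binds.
At p = 137: qd = 151, qs = 833.5.
Surplus = 833.5 − 151 = 682.5.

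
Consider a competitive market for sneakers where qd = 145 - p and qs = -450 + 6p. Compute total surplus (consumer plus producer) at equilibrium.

Total surplus = 2100

Equilibrium: 145 - p = -450 + 6p gives p* = 85, q* = 60.
Demand choke price: p = 145; supply starts at p = 75.
CS = ½(145 − 85)(60) = 1800; PS = ½(85 − 75)(60) = 300.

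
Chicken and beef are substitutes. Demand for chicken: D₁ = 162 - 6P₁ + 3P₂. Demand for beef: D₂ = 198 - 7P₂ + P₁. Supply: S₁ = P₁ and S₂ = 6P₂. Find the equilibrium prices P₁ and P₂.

Market 1: 162 - 6P₁ + 3P₂ = P₁ → 7P₁ - 3P₂ = 162.
Market 2: 13P₂ - P₁ = 198.
Eliminating P₂: 13×(1) + 3×(2) gives 88P₁ = 2700, so P₁ = 675/22.
Back-substitute into (2): P₂ = (198 + 1×675/22) / 13 = 387/22.

P₁ = 675/22, P₂ = 387/22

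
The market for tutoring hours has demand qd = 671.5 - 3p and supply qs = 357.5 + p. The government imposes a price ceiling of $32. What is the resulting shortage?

Equilibrium price would be p* = 78.5, so the ceiling at 32 binds.
At p = 32: qd = 671.5 − 3(32) = 575.5, qs = 357.5 + 1(32) = 389.5.
Shortage = 575.5 − 389.5 = 186.

Shortage = 186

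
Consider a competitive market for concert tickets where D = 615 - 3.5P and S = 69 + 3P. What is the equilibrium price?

Set D = S: 615 - 3.5P = 69 + 3P.
546 = 6.5P, so P* = 84.
Q* = 615 − 3.5(84) = 321.

P* = 84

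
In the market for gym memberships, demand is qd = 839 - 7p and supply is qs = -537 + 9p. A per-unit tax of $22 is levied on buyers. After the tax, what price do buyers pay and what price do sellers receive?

Buyers pay $98.375, sellers receive $76.375

Pre-tax equilibrium: p* = 86, q* = 237.
Tax on buyers shifts demand to qd = 839 − 7(p + 22) = 685 - 7p.
685 - 7p = -537 + 9p gives seller price ps = 76.375; buyers pay pb = 76.375 + 22 = 98.375.
New quantity: q = 839 − 7(98.375) = 150.375.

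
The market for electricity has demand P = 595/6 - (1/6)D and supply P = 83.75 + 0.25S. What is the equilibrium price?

P* = 93

Set the two price expressions equal: 595/6 - (1/6)Q = 83.75 + 0.25Q.
185/12 = (5/12)Q, so Q* = 37.
P* = 595/6 − (1/6)(37) = 93.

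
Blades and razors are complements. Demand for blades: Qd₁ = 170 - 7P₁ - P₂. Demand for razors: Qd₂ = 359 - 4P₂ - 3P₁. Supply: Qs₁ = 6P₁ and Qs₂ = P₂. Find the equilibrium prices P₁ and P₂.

Market 1: 170 - 7P₁ - P₂ = 6P₁ → 13P₁ + P₂ = 170.
Market 2: 5P₂ + 3P₁ = 359.
Eliminating P₂: 5×(1) − 1×(2) gives 62P₁ = 491, so P₁ = 491/62.
Back-substitute into (2): P₂ = (359 − 3×491/62) / 5 = 4157/62.

P₁ = 491/62, P₂ = 4157/62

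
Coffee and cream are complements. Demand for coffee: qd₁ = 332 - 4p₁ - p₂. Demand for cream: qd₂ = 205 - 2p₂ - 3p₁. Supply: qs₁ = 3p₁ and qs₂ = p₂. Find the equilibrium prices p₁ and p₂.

p₁ = 791/18, p₂ = 439/18

Market 1: 332 - 4p₁ - p₂ = 3p₁ → 7p₁ + p₂ = 332.
Market 2: 3p₂ + 3p₁ = 205.
Eliminating p₂: 3×(1) − 1×(2) gives 18p₁ = 791, so p₁ = 791/18.
Back-substitute into (2): p₂ = (205 − 3×791/18) / 3 = 439/18.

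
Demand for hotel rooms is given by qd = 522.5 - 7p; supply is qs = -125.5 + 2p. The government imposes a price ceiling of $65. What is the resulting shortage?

Equilibrium price would be p* = 72, so the ceiling at 65 binds.
At p = 65: qd = 522.5 − 7(65) = 67.5, qs = -125.5 + 2(65) = 4.5.
Shortage = 67.5 − 4.5 = 63.

Shortage = 63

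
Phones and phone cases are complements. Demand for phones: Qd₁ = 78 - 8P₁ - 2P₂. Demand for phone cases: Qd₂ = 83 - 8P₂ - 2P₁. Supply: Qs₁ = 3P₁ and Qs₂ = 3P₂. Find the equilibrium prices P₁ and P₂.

Market 1: 78 - 8P₁ - 2P₂ = 3P₁ → 11P₁ + 2P₂ = 78.
Market 2: 11P₂ + 2P₁ = 83.
Eliminating P₂: 11×(1) − 2×(2) gives 117P₁ = 692, so P₁ = 692/117.
Back-substitute into (2): P₂ = (83 − 2×692/117) / 11 = 757/117.

P₁ = 692/117, P₂ = 757/117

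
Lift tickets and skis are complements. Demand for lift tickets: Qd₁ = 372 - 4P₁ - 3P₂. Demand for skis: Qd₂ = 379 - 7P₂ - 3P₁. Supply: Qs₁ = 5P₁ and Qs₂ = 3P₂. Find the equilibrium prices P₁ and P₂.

P₁ = 287/9, P₂ = 85/3

Market 1: 372 - 4P₁ - 3P₂ = 5P₁ → 9P₁ + 3P₂ = 372.
Market 2: 10P₂ + 3P₁ = 379.
Eliminating P₂: 10×(1) − 3×(2) gives 81P₁ = 2583, so P₁ = 287/9.
Back-substitute into (2): P₂ = (379 − 3×287/9) / 10 = 85/3.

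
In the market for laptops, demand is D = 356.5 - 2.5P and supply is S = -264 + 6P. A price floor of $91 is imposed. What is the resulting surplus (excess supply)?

Equilibrium price would be P* = 73, so the floor at 91 binds.
At P = 91: D = 129, S = 282.
Surplus = 282 − 129 = 153.

Surplus = 153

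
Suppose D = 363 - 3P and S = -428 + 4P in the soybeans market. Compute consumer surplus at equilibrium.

Equilibrium: 363 - 3P = -428 + 4P gives P* = 113, Q* = 24.
Demand choke price (D = 0): P = 121.
CS = ½(121 − 113)(24) = 96.

Consumer surplus = 96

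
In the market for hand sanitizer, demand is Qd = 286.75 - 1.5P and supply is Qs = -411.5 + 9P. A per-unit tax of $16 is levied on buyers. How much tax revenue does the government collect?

Tax revenue = 18640/7

Pre-tax equilibrium: P* = 66.5, Q* = 187.
Tax on buyers shifts demand to Qd = 286.75 − 1.5(P + 16) = 262.75 - 1.5P.
262.75 - 1.5P = -411.5 + 9P gives seller price Ps = 899/14; buyers pay Pb = 899/14 + 16 = 1123/14.
New quantity: Q = 286.75 − 1.5(1123/14) = 1165/7.
Revenue = 16 × 1165/7 = 18640/7.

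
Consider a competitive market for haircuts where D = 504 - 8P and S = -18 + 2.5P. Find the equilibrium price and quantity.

Set D = S: 504 - 8P = -18 + 2.5P.
522 = 10.5P, so P* = 348/7.
Q* = 504 − 8(348/7) = 744/7.

P* = 348/7, Q* = 744/7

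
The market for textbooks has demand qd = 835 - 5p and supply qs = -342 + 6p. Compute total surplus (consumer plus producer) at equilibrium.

Equilibrium: 835 - 5p = -342 + 6p gives p* = 107, q* = 300.
Demand choke price: p = 167; supply starts at p = 57.
CS = ½(167 − 107)(300) = 9000; PS = ½(107 − 57)(300) = 7500.

Total surplus = 16500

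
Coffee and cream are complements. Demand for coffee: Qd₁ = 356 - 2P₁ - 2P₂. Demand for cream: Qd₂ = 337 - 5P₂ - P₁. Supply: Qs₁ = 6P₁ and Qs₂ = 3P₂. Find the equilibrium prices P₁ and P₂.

Market 1: 356 - 2P₁ - 2P₂ = 6P₁ → 8P₁ + 2P₂ = 356.
Market 2: 8P₂ + P₁ = 337.
Eliminating P₂: 8×(1) − 2×(2) gives 62P₁ = 2174, so P₁ = 1087/31.
Back-substitute into (2): P₂ = (337 − 1×1087/31) / 8 = 1170/31.

P₁ = 1087/31, P₂ = 1170/31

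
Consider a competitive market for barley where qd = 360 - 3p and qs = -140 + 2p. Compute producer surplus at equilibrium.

Equilibrium: 360 - 3p = -140 + 2p gives p* = 100, q* = 60.
Supply starts at p = 70 (where qs = 0).
PS = ½(100 − 70)(60) = 900.

Producer surplus = 900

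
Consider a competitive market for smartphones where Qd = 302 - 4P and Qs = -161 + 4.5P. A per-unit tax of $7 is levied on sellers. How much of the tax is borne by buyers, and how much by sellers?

Buyers bear 63/17, sellers bear 56/17

Pre-tax equilibrium: P* = 926/17, Q* = 1430/17.
Tax on sellers shifts supply to Qs = -161 + 4.5(P − 7) = -192.5 + 4.5P.
302 - 4P = -192.5 + 4.5P gives buyer price Pb = 989/17; sellers receive Ps = 989/17 − 7 = 870/17.
New quantity: Q = 302 − 4(989/17) = 1178/17.
Buyer burden = 989/17 − 926/17 = 63/17; seller burden = 926/17 − 870/17 = 56/17.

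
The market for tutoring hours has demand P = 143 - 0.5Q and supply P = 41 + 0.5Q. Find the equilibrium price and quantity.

P* = 92, Q* = 102

Set the two price expressions equal: 143 - 0.5Q = 41 + 0.5Q.
102 = Q, so Q* = 102.
P* = 143 − (0.5)(102) = 92.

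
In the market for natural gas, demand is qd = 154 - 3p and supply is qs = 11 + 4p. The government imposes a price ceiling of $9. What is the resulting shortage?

Shortage = 80

Equilibrium price would be p* = 143/7, so the ceiling at 9 binds.
At p = 9: qd = 154 − 3(9) = 127, qs = 11 + 4(9) = 47.
Shortage = 127 − 47 = 80.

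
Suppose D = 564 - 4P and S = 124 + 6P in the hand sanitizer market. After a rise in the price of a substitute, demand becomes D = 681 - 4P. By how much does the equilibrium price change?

ΔP = 11.7

Original equilibrium: P* = 44, Q* = 388.
New equilibrium: 681 - 4P = 124 + 6P, so 557 = 10P and P' = 55.7; Q' = 681 − 4(55.7) = 458.2.
Change in price: 55.7 − 44 = 11.7.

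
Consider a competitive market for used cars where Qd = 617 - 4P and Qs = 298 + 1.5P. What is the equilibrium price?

Set Qd = Qs: 617 - 4P = 298 + 1.5P.
319 = 5.5P, so P* = 58.
Q* = 617 − 4(58) = 385.

P* = 58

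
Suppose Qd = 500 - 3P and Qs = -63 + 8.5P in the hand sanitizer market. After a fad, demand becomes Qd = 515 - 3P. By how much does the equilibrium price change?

Original equilibrium: P* = 1126/23, Q* = 8122/23.
New equilibrium: 515 - 3P = -63 + 8.5P, so 578 = 11.5P and P' = 1156/23; Q' = 515 − 3(1156/23) = 8377/23.
Change in price: 1156/23 − 1126/23 = 30/23.

ΔP = 30/23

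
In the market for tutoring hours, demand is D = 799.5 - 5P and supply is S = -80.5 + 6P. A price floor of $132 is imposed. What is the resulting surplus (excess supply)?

Equilibrium price would be P* = 80, so the floor at 132 binds.
At P = 132: D = 139.5, S = 711.5.
Surplus = 711.5 − 139.5 = 572.

Surplus = 572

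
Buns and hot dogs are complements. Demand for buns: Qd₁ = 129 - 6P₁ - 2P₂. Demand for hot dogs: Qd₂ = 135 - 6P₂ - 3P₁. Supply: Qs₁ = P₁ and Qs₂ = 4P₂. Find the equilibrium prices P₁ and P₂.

P₁ = 15.9375, P₂ = 8.71875

Market 1: 129 - 6P₁ - 2P₂ = P₁ → 7P₁ + 2P₂ = 129.
Market 2: 10P₂ + 3P₁ = 135.
Eliminating P₂: 10×(1) − 2×(2) gives 64P₁ = 1020, so P₁ = 15.9375.
Back-substitute into (2): P₂ = (135 − 3×15.9375) / 10 = 8.71875.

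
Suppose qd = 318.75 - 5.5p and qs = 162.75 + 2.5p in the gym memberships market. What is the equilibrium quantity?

Set qd = qs: 318.75 - 5.5p = 162.75 + 2.5p.
156 = 8p, so p* = 19.5.
q* = 318.75 − 5.5(19.5) = 211.5.

q* = 211.5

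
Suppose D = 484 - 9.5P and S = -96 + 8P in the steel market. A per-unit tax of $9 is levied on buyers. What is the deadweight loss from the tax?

Pre-tax equilibrium: P* = 232/7, Q* = 1184/7.
Tax on buyers shifts demand to D = 484 − 9.5(P + 9) = 398.5 - 9.5P.
398.5 - 9.5P = -96 + 8P gives seller price Ps = 989/35; buyers pay Pb = 989/35 + 9 = 1304/35.
New quantity: Q = 484 − 9.5(1304/35) = 4552/35.
DWL = ½ × 9 × (1184/7 − 4552/35) = 6156/35.

Deadweight loss = 6156/35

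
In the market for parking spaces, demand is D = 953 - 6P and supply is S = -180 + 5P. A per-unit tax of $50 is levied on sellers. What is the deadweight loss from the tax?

Pre-tax equilibrium: P* = 103, Q* = 335.
Tax on sellers shifts supply to S = -180 + 5(P − 50) = -430 + 5P.
953 - 6P = -430 + 5P gives buyer price Pb = 1383/11; sellers receive Ps = 1383/11 − 50 = 833/11.
New quantity: Q = 953 − 6(1383/11) = 2185/11.
DWL = ½ × 50 × (335 − 2185/11) = 37500/11.

Deadweight loss = 37500/11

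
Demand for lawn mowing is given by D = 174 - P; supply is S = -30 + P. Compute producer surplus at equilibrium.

Equilibrium: 174 - P = -30 + P gives P* = 102, Q* = 72.
Supply starts at P = 30 (where S = 0).
PS = ½(102 − 30)(72) = 2592.

Producer surplus = 2592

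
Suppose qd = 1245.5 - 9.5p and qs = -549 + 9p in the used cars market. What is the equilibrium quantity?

q* = 324

Set qd = qs: 1245.5 - 9.5p = -549 + 9p.
1794.5 = 18.5p, so p* = 97.
q* = 1245.5 − 9.5(97) = 324.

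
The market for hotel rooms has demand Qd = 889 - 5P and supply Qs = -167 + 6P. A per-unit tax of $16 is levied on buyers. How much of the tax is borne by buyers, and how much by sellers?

Pre-tax equilibrium: P* = 96, Q* = 409.
Tax on buyers shifts demand to Qd = 889 − 5(P + 16) = 809 - 5P.
809 - 5P = -167 + 6P gives seller price Ps = 976/11; buyers pay Pb = 976/11 + 16 = 1152/11.
New quantity: Q = 889 − 5(1152/11) = 4019/11.
Buyer burden = 1152/11 − 96 = 96/11; seller burden = 96 − 976/11 = 80/11.

Buyers bear 96/11, sellers bear 80/11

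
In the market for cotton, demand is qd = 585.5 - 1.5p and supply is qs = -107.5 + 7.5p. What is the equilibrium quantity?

q* = 470

Set qd = qs: 585.5 - 1.5p = -107.5 + 7.5p.
693 = 9p, so p* = 77.
q* = 585.5 − 1.5(77) = 470.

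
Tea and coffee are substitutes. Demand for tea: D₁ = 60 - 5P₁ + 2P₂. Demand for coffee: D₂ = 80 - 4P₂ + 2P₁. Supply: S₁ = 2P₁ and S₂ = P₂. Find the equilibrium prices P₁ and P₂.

Market 1: 60 - 5P₁ + 2P₂ = 2P₁ → 7P₁ - 2P₂ = 60.
Market 2: 5P₂ - 2P₁ = 80.
Eliminating P₂: 5×(1) + 2×(2) gives 31P₁ = 460, so P₁ = 460/31.
Back-substitute into (2): P₂ = (80 + 2×460/31) / 5 = 680/31.

P₁ = 460/31, P₂ = 680/31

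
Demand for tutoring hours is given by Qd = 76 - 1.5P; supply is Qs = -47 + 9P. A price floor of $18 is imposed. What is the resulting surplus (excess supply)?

Surplus = 66

Equilibrium price would be P* = 82/7, so the floor at 18 binds.
At P = 18: Qd = 49, Qs = 115.
Surplus = 115 − 49 = 66.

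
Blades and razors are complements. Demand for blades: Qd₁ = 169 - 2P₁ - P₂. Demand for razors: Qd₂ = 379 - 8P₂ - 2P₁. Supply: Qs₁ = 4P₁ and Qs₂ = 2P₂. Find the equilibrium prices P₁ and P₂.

Market 1: 169 - 2P₁ - P₂ = 4P₁ → 6P₁ + P₂ = 169.
Market 2: 10P₂ + 2P₁ = 379.
Eliminating P₂: 10×(1) − 1×(2) gives 58P₁ = 1311, so P₁ = 1311/58.
Back-substitute into (2): P₂ = (379 − 2×1311/58) / 10 = 968/29.

P₁ = 1311/58, P₂ = 968/29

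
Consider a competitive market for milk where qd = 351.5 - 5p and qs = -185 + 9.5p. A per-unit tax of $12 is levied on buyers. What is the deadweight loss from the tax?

Pre-tax equilibrium: p* = 37, q* = 166.5.
Tax on buyers shifts demand to qd = 351.5 − 5(p + 12) = 291.5 - 5p.
291.5 - 5p = -185 + 9.5p gives seller price ps = 953/29; buyers pay pb = 953/29 + 12 = 1301/29.
New quantity: q = 351.5 − 5(1301/29) = 7377/58.
DWL = ½ × 12 × (166.5 − 7377/58) = 6840/29.

Deadweight loss = 6840/29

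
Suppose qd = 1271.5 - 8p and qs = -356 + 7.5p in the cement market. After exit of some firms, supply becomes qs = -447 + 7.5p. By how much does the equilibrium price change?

Original equilibrium: p* = 105, q* = 431.5.
New equilibrium: 1271.5 - 8p = -447 + 7.5p, so 1718.5 = 15.5p and p' = 3437/31; q' = 1271.5 − 8(3437/31) = 23841/62.
Change in price: 3437/31 − 105 = 182/31.

Δp = 182/31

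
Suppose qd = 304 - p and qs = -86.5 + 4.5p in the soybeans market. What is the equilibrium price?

Set qd = qs: 304 - p = -86.5 + 4.5p.
390.5 = 5.5p, so p* = 71.
q* = 304 − 1(71) = 233.

p* = 71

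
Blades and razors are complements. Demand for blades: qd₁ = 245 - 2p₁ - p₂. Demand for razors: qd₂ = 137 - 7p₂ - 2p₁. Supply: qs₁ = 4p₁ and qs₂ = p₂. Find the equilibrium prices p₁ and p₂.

p₁ = 1823/46, p₂ = 166/23

Market 1: 245 - 2p₁ - p₂ = 4p₁ → 6p₁ + p₂ = 245.
Market 2: 8p₂ + 2p₁ = 137.
Eliminating p₂: 8×(1) − 1×(2) gives 46p₁ = 1823, so p₁ = 1823/46.
Back-substitute into (2): p₂ = (137 − 2×1823/46) / 8 = 166/23.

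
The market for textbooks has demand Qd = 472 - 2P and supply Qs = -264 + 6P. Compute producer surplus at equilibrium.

Equilibrium: 472 - 2P = -264 + 6P gives P* = 92, Q* = 288.
Supply starts at P = 44 (where Qs = 0).
PS = ½(92 − 44)(288) = 6912.

Producer surplus = 6912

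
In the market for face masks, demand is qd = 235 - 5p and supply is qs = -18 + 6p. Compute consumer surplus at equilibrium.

Equilibrium: 235 - 5p = -18 + 6p gives p* = 23, q* = 120.
Demand choke price (qd = 0): p = 47.
CS = ½(47 − 23)(120) = 1440.

Consumer surplus = 1440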